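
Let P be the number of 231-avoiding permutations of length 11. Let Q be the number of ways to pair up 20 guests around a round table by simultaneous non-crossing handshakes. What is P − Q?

41990

Permutations of [n] avoiding any single length-3 pattern are counted by C_n; here n = 11. So P = C_11 = 58786.
With 20 = 2·10 people, non-crossing handshake pairings are non-crossing perfect matchings on a circle, counted by C_10. So Q = C_10 = 16796.
P − Q = 58786 − 16796 = 41990.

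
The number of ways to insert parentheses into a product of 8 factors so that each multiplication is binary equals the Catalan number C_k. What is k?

7

Ways to associate a product of 8 factors correspond to binary trees on 8 leaves, so the count is C_7.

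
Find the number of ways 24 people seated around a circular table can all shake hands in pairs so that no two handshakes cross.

208012

Non-crossing handshake pairings of 2n people are counted by C_n; 24 people gives n = 12.
C_12 = 208012.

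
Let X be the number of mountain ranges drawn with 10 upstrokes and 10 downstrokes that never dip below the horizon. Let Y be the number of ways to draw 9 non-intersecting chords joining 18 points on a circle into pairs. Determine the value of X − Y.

Dyck paths of semilength n (length 2n) are counted by C_n; here n = 10. So X = C_10 = 16796.
Pairing 18 circle points by 9 non-crossing chords gives C_9 matchings. So Y = C_9 = 4862.
X − Y = 16796 − 4862 = 11934.

11934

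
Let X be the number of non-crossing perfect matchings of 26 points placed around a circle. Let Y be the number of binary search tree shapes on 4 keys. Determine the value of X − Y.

742886

Pairing 26 circle points by 13 non-crossing chords gives C_13 matchings. So X = C_13 = 742900.
Binary trees (left/right distinguished) on n nodes are counted by C_n; here n = 4. So Y = C_4 = 14.
X − Y = 742900 − 14 = 742886.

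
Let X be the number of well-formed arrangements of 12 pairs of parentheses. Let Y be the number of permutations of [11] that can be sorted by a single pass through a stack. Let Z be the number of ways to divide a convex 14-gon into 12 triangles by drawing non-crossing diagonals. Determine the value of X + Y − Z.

58786

Balanced strings of n pairs of brackets are counted by C_n; here n = 12. So X = C_12 = 208012.
Stack-sortable permutations are exactly the 231-avoiding ones, counted by C_n; here n = 11. So Y = C_11 = 58786.
Triangulations of a convex m-gon are counted by C_{m−2}; with m = 14 this is C_12. So Z = C_12 = 208012.
X + Y − Z = 208012 + 58786 − 208012 = 58786.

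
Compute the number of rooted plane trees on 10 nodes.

4862

A rooted plane tree on 10 nodes has 9 edges, and such trees are counted by C_9.
C_9 = C(18,9)/10 = 48620/10 = 4862.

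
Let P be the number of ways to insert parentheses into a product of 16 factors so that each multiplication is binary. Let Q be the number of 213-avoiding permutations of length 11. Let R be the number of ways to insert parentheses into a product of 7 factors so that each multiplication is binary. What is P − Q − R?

Bracketing 16 factors into binary products is counted by C_{16−1} = C_15. So P = C_15 = 9694845.
For any fixed pattern of length 3, the pattern-avoiding permutations of [11] number C_11. So Q = C_11 = 58786.
Ways to associate a product of 7 factors correspond to binary trees on 7 leaves, so the count is C_6. So R = C_6 = 132.
P − Q − R = 9694845 − 58786 − 132 = 9635927.

9635927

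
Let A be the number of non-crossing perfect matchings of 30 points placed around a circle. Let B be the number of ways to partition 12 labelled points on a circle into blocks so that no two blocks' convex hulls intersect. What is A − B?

9486833

Non-crossing perfect matchings of 2n points on a circle are counted by C_n; with 30 points, n = 15. So A = C_15 = 9694845.
Non-crossing partitions of an n-element set are counted by C_n; here n = 12. So B = C_12 = 208012.
A − B = 9694845 − 208012 = 9486833.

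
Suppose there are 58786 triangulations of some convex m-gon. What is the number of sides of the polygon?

Triangulations of a convex m-gon are counted by C_{m−2}. Since C_11 = 58786, the index is 11.
So m − 2 = 11, giving m = 13 sides.

13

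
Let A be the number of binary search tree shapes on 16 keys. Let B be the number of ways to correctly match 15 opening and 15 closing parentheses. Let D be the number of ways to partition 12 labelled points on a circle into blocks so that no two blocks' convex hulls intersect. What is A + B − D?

44844503

Rooted binary trees with 16 nodes (each child slot possibly empty) number C_16. So A = C_16 = 35357670.
A balanced arrangement of 15 bracket pairs is a Dyck word of semilength 15, so the count is C_15. So B = C_15 = 9694845.
The non-crossing partitions of [12] form a lattice of size C_12. So D = C_12 = 208012.
A + B − D = 35357670 + 9694845 − 208012 = 44844503.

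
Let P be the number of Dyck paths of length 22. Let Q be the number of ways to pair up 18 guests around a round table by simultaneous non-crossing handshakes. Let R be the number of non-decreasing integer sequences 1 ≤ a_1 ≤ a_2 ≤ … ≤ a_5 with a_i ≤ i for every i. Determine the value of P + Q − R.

Dyck paths of semilength n (length 2n) are counted by C_n; here n = 11. So P = C_11 = 58786.
With 18 = 2·9 people, non-crossing handshake pairings are non-crossing perfect matchings on a circle, counted by C_9. So Q = C_9 = 4862.
Weakly increasing sequences with a_i ≤ i biject with Dyck paths of semilength 5, so there are C_5. So R = C_5 = 42.
P + Q − R = 58786 + 4862 − 42 = 63606.

63606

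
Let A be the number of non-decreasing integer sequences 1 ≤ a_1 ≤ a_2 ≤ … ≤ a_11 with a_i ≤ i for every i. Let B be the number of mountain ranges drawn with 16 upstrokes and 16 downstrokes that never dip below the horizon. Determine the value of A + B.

35416456

Such sub-staircase sequences of length n are counted by C_n; here n = 11. So A = C_11 = 58786.
Dyck paths of semilength n (length 2n) are counted by C_n; here n = 16. So B = C_16 = 35357670.
A + B = 58786 + 35357670 = 35416456.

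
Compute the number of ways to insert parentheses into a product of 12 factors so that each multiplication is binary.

58786

Bracketing 12 factors into binary products is counted by C_{12−1} = C_11.
C_11 = C(22,11)/12 = 705432/12 = 58786.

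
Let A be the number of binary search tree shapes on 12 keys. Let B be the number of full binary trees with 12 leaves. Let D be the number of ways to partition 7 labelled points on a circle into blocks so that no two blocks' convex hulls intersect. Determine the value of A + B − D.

There are C_n binary search tree shapes on n keys; with n = 12 that is C_12. So A = C_12 = 208012.
A full binary tree with L leaves has L−1 internal nodes and is counted by C_{L−1}; L = 12 gives C_11. So B = C_11 = 58786.
Non-crossing partitions of an n-element set are counted by C_n; here n = 7. So D = C_7 = 429.
A + B − D = 208012 + 58786 − 429 = 266369.

266369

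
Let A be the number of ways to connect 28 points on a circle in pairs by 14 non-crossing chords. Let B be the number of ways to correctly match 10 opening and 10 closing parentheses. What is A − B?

2657644

Pairing 28 circle points by 14 non-crossing chords gives C_14 matchings. So A = C_14 = 2674440.
Balanced strings of n pairs of brackets are counted by C_n; here n = 10. So B = C_10 = 16796.
A − B = 2674440 − 16796 = 2657644.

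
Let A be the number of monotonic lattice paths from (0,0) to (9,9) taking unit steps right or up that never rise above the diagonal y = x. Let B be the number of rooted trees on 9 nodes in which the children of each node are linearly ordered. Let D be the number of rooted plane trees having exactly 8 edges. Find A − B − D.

Sub-diagonal monotone paths from (0,0) to (9,9) biject with Dyck paths of semilength 9, giving C_9. So A = C_9 = 4862.
A rooted plane tree on 9 nodes has 8 edges, and such trees are counted by C_8. So B = C_8 = 1430.
A rooted plane tree with 8 edges has 9 nodes, and the count is C_8. So D = C_8 = 1430.
A − B − D = 4862 − 1430 − 1430 = 2002.

2002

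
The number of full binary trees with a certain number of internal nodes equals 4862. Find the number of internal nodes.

9

Full binary trees with n internal nodes are counted by C_n. Since C_9 = 4862, the index is 9.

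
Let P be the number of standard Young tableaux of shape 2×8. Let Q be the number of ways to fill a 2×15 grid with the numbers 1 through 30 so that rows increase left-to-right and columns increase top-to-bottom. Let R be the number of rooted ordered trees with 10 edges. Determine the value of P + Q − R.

Standard Young tableaux of shape 2×n are counted by C_n; here n = 8. So P = C_8 = 1430.
By the hook-length formula (or a Dyck-path bijection), SYT of shape 2×15 number C_15. So Q = C_15 = 9694845.
Rooted ordered trees with n edges are counted by C_n; here n = 10. So R = C_10 = 16796.
P + Q − R = 1430 + 9694845 − 16796 = 9679479.

9679479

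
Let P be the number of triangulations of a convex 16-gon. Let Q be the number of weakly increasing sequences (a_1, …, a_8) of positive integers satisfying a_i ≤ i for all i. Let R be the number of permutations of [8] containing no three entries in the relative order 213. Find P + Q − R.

2674440

The number of triangulations of a 16-gon is the Catalan number C_14 (index = sides − 2). So P = C_14 = 2674440.
Weakly increasing sequences with a_i ≤ i biject with Dyck paths of semilength 8, so there are C_8. So Q = C_8 = 1430.
Permutations of [n] avoiding any single length-3 pattern are counted by C_n; here n = 8. So R = C_8 = 1430.
P + Q − R = 2674440 + 1430 − 1430 = 2674440.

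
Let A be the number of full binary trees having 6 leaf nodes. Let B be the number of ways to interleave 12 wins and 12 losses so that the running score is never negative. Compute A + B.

208054

Full binary trees with 6 leaves have 6−1 = 5 internal nodes, so there are C_5 of them. So A = C_5 = 42.
Ballot sequences with n votes each where one side never trails are Dyck words, counted by C_n; here n = 12. So B = C_12 = 208012.
A + B = 42 + 208012 = 208054.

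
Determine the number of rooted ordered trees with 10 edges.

Rooted ordered trees with n edges are counted by C_n; here n = 10.
C_10 = 16796.

16796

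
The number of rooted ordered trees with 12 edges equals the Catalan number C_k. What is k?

Rooted ordered trees with n edges are counted by C_n; here n = 12.

12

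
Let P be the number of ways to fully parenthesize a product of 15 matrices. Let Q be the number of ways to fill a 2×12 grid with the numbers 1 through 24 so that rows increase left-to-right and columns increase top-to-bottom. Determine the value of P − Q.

2466428

Bracketing 15 factors into binary products is counted by C_{15−1} = C_14. So P = C_14 = 2674440.
Standard Young tableaux of shape 2×n are counted by C_n; here n = 12. So Q = C_12 = 208012.
P − Q = 2674440 − 208012 = 2466428.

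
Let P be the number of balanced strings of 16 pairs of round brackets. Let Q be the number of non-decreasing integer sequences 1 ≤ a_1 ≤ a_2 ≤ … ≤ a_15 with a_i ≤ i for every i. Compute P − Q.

Balanced strings of n pairs of brackets are counted by C_n; here n = 16. So P = C_16 = 35357670.
Such sub-staircase sequences of length n are counted by C_n; here n = 15. So Q = C_15 = 9694845.
P − Q = 35357670 − 9694845 = 25662825.

25662825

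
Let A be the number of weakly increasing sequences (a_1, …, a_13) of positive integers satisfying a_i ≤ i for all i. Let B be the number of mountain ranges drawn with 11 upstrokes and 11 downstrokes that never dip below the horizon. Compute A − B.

684114

Such sub-staircase sequences of length n are counted by C_n; here n = 13. So A = C_13 = 742900.
Paths of 11 up- and 11 down-steps that never dip below the axis are Dyck paths; their count is C_11. So B = C_11 = 58786.
A − B = 742900 − 58786 = 684114.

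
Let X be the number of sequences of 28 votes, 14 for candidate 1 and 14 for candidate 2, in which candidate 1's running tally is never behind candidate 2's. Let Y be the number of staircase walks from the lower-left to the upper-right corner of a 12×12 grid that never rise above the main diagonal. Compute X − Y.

Reading a vote for the leader as '(' and for the other as ')' turns such a sequence into a balanced string of 14 pairs, so the count is C_14. So X = C_14 = 2674440.
Monotone paths in an n×n grid that stay weakly below the diagonal are counted by C_n; here n = 12. So Y = C_12 = 208012.
X − Y = 2674440 − 208012 = 2466428.

2466428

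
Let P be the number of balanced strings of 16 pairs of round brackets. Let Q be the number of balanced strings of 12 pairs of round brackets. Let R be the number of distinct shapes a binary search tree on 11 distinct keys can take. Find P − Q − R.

35090872

Balanced strings of n pairs of brackets are counted by C_n; here n = 16. So P = C_16 = 35357670.
A balanced arrangement of 12 bracket pairs is a Dyck word of semilength 12, so the count is C_12. So Q = C_12 = 208012.
Rooted binary trees with 11 nodes (each child slot possibly empty) number C_11. So R = C_11 = 58786.
P − Q − R = 35357670 − 208012 − 58786 = 35090872.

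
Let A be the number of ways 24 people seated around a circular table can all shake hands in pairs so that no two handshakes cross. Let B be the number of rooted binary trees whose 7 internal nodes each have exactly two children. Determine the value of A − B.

With 24 = 2·12 people, non-crossing handshake pairings are non-crossing perfect matchings on a circle, counted by C_12. So A = C_12 = 208012.
Full binary trees with n internal nodes are counted by C_n; here n = 7. So B = C_7 = 429.
A − B = 208012 − 429 = 207583.

207583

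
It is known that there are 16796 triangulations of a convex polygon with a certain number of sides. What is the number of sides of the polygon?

Triangulations of a convex m-gon are counted by C_{m−2}; 16796 = C_10.
So m − 2 = 10, giving m = 12 sides.

12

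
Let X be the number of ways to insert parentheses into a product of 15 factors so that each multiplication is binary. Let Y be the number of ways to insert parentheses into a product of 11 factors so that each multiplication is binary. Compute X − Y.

Bracketing 15 factors into binary products is counted by C_{15−1} = C_14. So X = C_14 = 2674440.
Parenthesizations of m factors correspond to full binary trees with m leaves, counted by C_{m−1}; m = 11 gives C_10. So Y = C_10 = 16796.
X − Y = 2674440 − 16796 = 2657644.

2657644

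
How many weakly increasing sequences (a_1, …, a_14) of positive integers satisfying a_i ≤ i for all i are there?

2674440

Weakly increasing sequences with a_i ≤ i biject with Dyck paths of semilength 14, so there are C_14.
C_14 = C(28,14)/15 = 40116600/15 = 2674440.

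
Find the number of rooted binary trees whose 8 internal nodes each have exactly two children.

Full binary trees with n internal nodes are counted by C_n; here n = 8.
C_8 = C(16,8)/9 = 12870/9 = 1430.

1430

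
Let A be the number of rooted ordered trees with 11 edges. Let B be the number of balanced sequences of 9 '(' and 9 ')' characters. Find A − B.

Rooted ordered trees with n edges are counted by C_n; here n = 11. So A = C_11 = 58786.
With 9 pairs the number of balanced bracket strings is the Catalan number C_9. So B = C_9 = 4862.
A − B = 58786 − 4862 = 53924.

53924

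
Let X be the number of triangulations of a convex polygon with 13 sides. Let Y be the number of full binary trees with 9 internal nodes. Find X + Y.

63648

The number of triangulations of a 13-gon is the Catalan number C_11 (index = sides − 2). So X = C_11 = 58786.
The number of full binary trees on 9 internal nodes is the Catalan number C_9. So Y = C_9 = 4862.
X + Y = 58786 + 4862 = 63648.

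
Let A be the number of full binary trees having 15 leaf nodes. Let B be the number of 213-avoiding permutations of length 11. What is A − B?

A full binary tree with L leaves has L−1 internal nodes and is counted by C_{L−1}; L = 15 gives C_14. So A = C_14 = 2674440.
For any fixed pattern of length 3, the pattern-avoiding permutations of [11] number C_11. So B = C_11 = 58786.
A − B = 2674440 − 58786 = 2615654.

2615654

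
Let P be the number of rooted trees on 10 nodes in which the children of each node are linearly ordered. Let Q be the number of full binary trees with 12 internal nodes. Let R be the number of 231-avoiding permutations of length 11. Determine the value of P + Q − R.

154088

Rooted ordered (plane) trees on m nodes have m−1 edges and are counted by C_{m−1}; m = 10 gives C_9. So P = C_9 = 4862.
Full binary trees with n internal nodes are counted by C_n; here n = 12. So Q = C_12 = 208012.
Permutations of [n] avoiding any single length-3 pattern are counted by C_n; here n = 11. So R = C_11 = 58786.
P + Q − R = 4862 + 208012 − 58786 = 154088.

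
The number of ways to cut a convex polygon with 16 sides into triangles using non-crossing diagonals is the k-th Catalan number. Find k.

14

Triangulations of a convex m-gon are counted by C_{m−2}; with m = 16 this is C_14.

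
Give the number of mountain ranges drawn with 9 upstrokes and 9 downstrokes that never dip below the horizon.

4862

Dyck paths of semilength n (length 2n) are counted by C_n; here n = 9.
C_9 = C_8 · 2(2·8+1)/(8+2) = 1430 · 34/10 = 4862.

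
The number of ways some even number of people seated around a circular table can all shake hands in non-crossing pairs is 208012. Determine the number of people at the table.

24

Non-crossing handshake pairings of 2n people are counted by C_n, and C_12 = 208012.
So n = 12, and there are 2n = 24 people.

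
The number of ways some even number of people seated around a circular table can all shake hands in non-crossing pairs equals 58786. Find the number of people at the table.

Non-crossing handshake pairings of 2n people are counted by C_n, and C_11 = 58786.
So n = 11, and there are 2n = 22 people.

22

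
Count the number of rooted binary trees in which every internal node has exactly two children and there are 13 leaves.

208012

Full binary trees with 13 leaves have 13−1 = 12 internal nodes, so there are C_12 of them.
C_12 = 208012.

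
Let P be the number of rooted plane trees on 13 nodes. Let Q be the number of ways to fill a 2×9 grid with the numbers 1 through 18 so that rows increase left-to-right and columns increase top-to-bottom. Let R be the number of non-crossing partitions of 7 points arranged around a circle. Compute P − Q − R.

A rooted plane tree on 13 nodes has 12 edges, and such trees are counted by C_12. So P = C_12 = 208012.
Standard Young tableaux of shape 2×n are counted by C_n; here n = 9. So Q = C_9 = 4862.
Non-crossing partitions of an n-element set are counted by C_n; here n = 7. So R = C_7 = 429.
P − Q − R = 208012 − 4862 − 429 = 202721.

202721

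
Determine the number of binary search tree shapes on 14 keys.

There are C_n binary search tree shapes on n keys; with n = 14 that is C_14.
C_14 = 2674440.

2674440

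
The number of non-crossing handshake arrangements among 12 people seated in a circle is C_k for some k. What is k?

With 12 = 2·6 people, non-crossing handshake pairings are non-crossing perfect matchings on a circle, counted by C_6.

6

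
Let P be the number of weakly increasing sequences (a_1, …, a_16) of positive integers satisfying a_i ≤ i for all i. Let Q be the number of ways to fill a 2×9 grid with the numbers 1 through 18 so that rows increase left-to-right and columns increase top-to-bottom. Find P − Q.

Such sub-staircase sequences of length n are counted by C_n; here n = 16. So P = C_16 = 35357670.
Standard Young tableaux of shape 2×n are counted by C_n; here n = 9. So Q = C_9 = 4862.
P − Q = 35357670 − 4862 = 35352808.

35352808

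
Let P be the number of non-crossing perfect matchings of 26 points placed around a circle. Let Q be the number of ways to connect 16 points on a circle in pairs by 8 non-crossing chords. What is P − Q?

Non-crossing perfect matchings of 2n points on a circle are counted by C_n; with 26 points, n = 13. So P = C_13 = 742900.
Non-crossing perfect matchings of 2n points on a circle are counted by C_n; with 16 points, n = 8. So Q = C_8 = 1430.
P − Q = 742900 − 1430 = 741470.

741470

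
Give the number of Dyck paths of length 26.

742900

Dyck paths of semilength n (length 2n) are counted by C_n; here n = 13.
C_13 = 742900.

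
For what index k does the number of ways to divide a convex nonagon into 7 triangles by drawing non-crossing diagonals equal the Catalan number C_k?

7

The number of triangulations of a 9-gon is the Catalan number C_7 (index = sides − 2).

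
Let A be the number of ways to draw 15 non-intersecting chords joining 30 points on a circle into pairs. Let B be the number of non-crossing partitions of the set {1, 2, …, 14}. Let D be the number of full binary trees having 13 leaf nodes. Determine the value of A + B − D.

12161273

Pairing 30 circle points by 15 non-crossing chords gives C_15 matchings. So A = C_15 = 9694845.
Non-crossing partitions of an n-element set are counted by C_n; here n = 14. So B = C_14 = 2674440.
A full binary tree with L leaves has L−1 internal nodes and is counted by C_{L−1}; L = 13 gives C_12. So D = C_12 = 208012.
A + B − D = 9694845 + 2674440 − 208012 = 12161273.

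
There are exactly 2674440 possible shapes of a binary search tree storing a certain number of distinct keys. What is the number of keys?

Binary search tree shapes on n keys are counted by C_n, and C_14 = 2674440.

14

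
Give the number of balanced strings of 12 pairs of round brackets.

Balanced strings of n pairs of brackets are counted by C_n; here n = 12.
C_12 = C(24,12)/13 = 2704156/13 = 208012.

208012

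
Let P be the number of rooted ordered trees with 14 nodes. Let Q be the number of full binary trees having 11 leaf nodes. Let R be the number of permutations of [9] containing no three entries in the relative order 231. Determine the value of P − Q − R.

Rooted ordered (plane) trees on m nodes have m−1 edges and are counted by C_{m−1}; m = 14 gives C_13. So P = C_13 = 742900.
A full binary tree with L leaves has L−1 internal nodes and is counted by C_{L−1}; L = 11 gives C_10. So Q = C_10 = 16796.
Permutations of [n] avoiding any single length-3 pattern are counted by C_n; here n = 9. So R = C_9 = 4862.
P − Q − R = 742900 − 16796 − 4862 = 721242.

721242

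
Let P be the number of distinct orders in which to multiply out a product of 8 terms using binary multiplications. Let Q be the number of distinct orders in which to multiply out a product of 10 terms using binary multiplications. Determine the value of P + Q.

Parenthesizations of m factors correspond to full binary trees with m leaves, counted by C_{m−1}; m = 8 gives C_7. So P = C_7 = 429.
Parenthesizations of m factors correspond to full binary trees with m leaves, counted by C_{m−1}; m = 10 gives C_9. So Q = C_9 = 4862.
P + Q = 429 + 4862 = 5291.

5291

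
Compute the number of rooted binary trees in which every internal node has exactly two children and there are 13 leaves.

208012

Full binary trees with 13 leaves have 13−1 = 12 internal nodes, so there are C_12 of them.
C_12 = C(24,12)/13 = 2704156/13 = 208012.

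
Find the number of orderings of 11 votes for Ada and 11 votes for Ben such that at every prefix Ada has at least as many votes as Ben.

58786

Reading a vote for the leader as '(' and for the other as ')' turns such a sequence into a balanced string of 11 pairs, so the count is C_11.
C_11 = C_10 · 2(2·10+1)/(10+2) = 16796 · 42/12 = 58786.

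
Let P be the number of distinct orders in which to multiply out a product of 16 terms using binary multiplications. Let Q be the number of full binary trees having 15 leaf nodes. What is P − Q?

Ways to associate a product of 16 factors correspond to binary trees on 16 leaves, so the count is C_15. So P = C_15 = 9694845.
A full binary tree with L leaves has L−1 internal nodes and is counted by C_{L−1}; L = 15 gives C_14. So Q = C_14 = 2674440.
P − Q = 9694845 − 2674440 = 7020405.

7020405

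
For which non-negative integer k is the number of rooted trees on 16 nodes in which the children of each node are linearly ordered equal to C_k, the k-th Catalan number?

15

A rooted plane tree on 16 nodes has 15 edges, and such trees are counted by C_15.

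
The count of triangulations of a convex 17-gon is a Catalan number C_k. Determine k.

15

Triangulations of a convex m-gon are counted by C_{m−2}; with m = 17 this is C_15.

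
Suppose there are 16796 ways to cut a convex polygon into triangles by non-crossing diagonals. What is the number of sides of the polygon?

12

Triangulations of a convex m-gon are counted by C_{m−2}. Since C_10 = 16796, the index is 10.
So m − 2 = 10, giving m = 12 sides.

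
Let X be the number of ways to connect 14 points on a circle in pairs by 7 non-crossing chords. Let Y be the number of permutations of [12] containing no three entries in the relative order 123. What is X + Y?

208441

Pairing 14 circle points by 7 non-crossing chords gives C_7 matchings. So X = C_7 = 429.
Permutations of [n] avoiding any single length-3 pattern are counted by C_n; here n = 12. So Y = C_12 = 208012.
X + Y = 429 + 208012 = 208441.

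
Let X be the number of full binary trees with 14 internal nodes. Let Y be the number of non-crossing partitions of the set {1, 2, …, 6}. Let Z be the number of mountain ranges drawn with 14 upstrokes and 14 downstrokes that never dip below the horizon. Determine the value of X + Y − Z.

Full binary trees with n internal nodes are counted by C_n; here n = 14. So X = C_14 = 2674440.
The non-crossing partitions of [6] form a lattice of size C_6. So Y = C_6 = 132.
A Dyck path with 14 up-steps and 14 down-steps has semilength 14, so there are C_14 of them. So Z = C_14 = 2674440.
X + Y − Z = 2674440 + 132 − 2674440 = 132.

132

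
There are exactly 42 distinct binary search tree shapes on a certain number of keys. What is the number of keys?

5

Binary search tree shapes on n keys are counted by C_n, and C_5 = 42.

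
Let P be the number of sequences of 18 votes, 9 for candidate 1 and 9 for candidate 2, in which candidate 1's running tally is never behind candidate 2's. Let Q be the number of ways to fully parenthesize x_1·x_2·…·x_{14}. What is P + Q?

Reading a vote for the leader as '(' and for the other as ')' turns such a sequence into a balanced string of 9 pairs, so the count is C_9. So P = C_9 = 4862.
Ways to associate a product of 14 factors correspond to binary trees on 14 leaves, so the count is C_13. So Q = C_13 = 742900.
P + Q = 4862 + 742900 = 747762.

747762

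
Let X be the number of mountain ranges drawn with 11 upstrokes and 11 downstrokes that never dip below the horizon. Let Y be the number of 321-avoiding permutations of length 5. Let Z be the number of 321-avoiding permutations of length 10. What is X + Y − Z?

42032

Paths of 11 up- and 11 down-steps that never dip below the axis are Dyck paths; their count is C_11. So X = C_11 = 58786.
For any fixed pattern of length 3, the pattern-avoiding permutations of [5] number C_5. So Y = C_5 = 42.
Permutations of [n] avoiding any single length-3 pattern are counted by C_n; here n = 10. So Z = C_10 = 16796.
X + Y − Z = 58786 + 42 − 16796 = 42032.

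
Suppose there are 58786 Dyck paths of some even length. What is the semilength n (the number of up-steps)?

11

Dyck paths of semilength n are counted by C_n. Since C_11 = 58786, the index is 11.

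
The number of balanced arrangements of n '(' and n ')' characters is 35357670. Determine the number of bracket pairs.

Balanced strings of n bracket-pairs are counted by C_n. The Catalan number equal to 35357670 is C_16.

16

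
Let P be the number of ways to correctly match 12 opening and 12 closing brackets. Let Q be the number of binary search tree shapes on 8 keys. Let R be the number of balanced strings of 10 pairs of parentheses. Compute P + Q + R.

A balanced arrangement of 12 bracket pairs is a Dyck word of semilength 12, so the count is C_12. So P = C_12 = 208012.
Binary trees (left/right distinguished) on n nodes are counted by C_n; here n = 8. So Q = C_8 = 1430.
With 10 pairs the number of balanced bracket strings is the Catalan number C_10. So R = C_10 = 16796.
P + Q + R = 208012 + 1430 + 16796 = 226238.

226238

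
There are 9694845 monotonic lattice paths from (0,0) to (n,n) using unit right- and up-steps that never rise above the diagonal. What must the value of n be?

15

Such diagonal-avoiding paths in an n×n grid are counted by C_n. The Catalan number equal to 9694845 is C_15.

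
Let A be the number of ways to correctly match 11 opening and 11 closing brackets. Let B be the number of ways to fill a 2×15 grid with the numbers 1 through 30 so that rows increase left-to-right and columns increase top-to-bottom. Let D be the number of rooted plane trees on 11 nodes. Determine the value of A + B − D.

A balanced arrangement of 11 bracket pairs is a Dyck word of semilength 11, so the count is C_11. So A = C_11 = 58786.
Standard Young tableaux of shape 2×n are counted by C_n; here n = 15. So B = C_15 = 9694845.
A rooted plane tree on 11 nodes has 10 edges, and such trees are counted by C_10. So D = C_10 = 16796.
A + B − D = 58786 + 9694845 − 16796 = 9736835.

9736835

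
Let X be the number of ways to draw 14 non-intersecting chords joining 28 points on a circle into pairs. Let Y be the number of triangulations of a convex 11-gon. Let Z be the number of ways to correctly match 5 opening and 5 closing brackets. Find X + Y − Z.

2679260

Non-crossing perfect matchings of 2n points on a circle are counted by C_n; with 28 points, n = 14. So X = C_14 = 2674440.
A convex 11-gon is triangulated into 9 triangles, and the number of such triangulations is the Catalan number C_{11−2} = C_9. So Y = C_9 = 4862.
A balanced arrangement of 5 bracket pairs is a Dyck word of semilength 5, so the count is C_5. So Z = C_5 = 42.
X + Y − Z = 2674440 + 4862 − 42 = 2679260.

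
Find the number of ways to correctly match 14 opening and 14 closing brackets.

A balanced arrangement of 14 bracket pairs is a Dyck word of semilength 14, so the count is C_14.
C_14 = 2674440.

2674440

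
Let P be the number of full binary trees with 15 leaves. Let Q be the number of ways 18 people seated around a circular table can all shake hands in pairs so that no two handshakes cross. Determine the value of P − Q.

2669578

Full binary trees with 15 leaves have 15−1 = 14 internal nodes, so there are C_14 of them. So P = C_14 = 2674440.
Non-crossing handshake pairings of 2n people are counted by C_n; 18 people gives n = 9. So Q = C_9 = 4862.
P − Q = 2674440 − 4862 = 2669578.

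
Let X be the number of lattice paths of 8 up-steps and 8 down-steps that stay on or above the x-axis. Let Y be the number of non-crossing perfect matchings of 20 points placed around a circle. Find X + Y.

Dyck paths of semilength n (length 2n) are counted by C_n; here n = 8. So X = C_8 = 1430.
Pairing 20 circle points by 10 non-crossing chords gives C_10 matchings. So Y = C_10 = 16796.
X + Y = 1430 + 16796 = 18226.

18226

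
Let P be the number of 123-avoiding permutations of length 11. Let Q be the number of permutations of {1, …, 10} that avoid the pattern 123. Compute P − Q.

41990

Permutations of [n] avoiding any single length-3 pattern are counted by C_n; here n = 11. So P = C_11 = 58786.
Permutations of [n] avoiding any single length-3 pattern are counted by C_n; here n = 10. So Q = C_10 = 16796.
P − Q = 58786 − 16796 = 41990.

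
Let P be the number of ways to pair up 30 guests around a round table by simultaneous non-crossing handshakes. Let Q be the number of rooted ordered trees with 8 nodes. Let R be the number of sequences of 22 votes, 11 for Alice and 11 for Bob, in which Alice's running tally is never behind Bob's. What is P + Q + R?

Non-crossing handshake pairings of 2n people are counted by C_n; 30 people gives n = 15. So P = C_15 = 9694845.
Rooted ordered (plane) trees on m nodes have m−1 edges and are counted by C_{m−1}; m = 8 gives C_7. So Q = C_7 = 429.
Ballot sequences with n votes each where one side never trails are Dyck words, counted by C_n; here n = 11. So R = C_11 = 58786.
P + Q + R = 9694845 + 429 + 58786 = 9754060.

9754060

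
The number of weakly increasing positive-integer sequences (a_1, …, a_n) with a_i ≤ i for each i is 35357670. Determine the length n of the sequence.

Such sub-staircase sequences of length n are counted by C_n; 35357670 = C_16.

16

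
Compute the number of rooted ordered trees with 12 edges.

208012

A rooted plane tree with 12 edges has 13 nodes, and the count is C_12.
C_12 = C(24,12)/13 = 2704156/13 = 208012.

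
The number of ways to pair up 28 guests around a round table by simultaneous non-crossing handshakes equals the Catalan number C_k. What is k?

14

Non-crossing handshake pairings of 2n people are counted by C_n; 28 people gives n = 14.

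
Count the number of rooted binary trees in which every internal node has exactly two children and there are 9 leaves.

1430

A full binary tree with L leaves has L−1 internal nodes and is counted by C_{L−1}; L = 9 gives C_8.
C_8 = C(16,8)/9 = 12870/9 = 1430.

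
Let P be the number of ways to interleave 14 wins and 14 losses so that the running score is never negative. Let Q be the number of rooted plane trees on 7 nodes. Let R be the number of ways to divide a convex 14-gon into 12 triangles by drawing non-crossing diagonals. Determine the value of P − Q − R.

Ballot sequences with n votes each where one side never trails are Dyck words, counted by C_n; here n = 14. So P = C_14 = 2674440.
A rooted plane tree on 7 nodes has 6 edges, and such trees are counted by C_6. So Q = C_6 = 132.
Triangulations of a convex m-gon are counted by C_{m−2}; with m = 14 this is C_12. So R = C_12 = 208012.
P − Q − R = 2674440 − 132 − 208012 = 2466296.

2466296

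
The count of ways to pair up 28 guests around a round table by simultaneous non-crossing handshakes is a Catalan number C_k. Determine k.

With 28 = 2·14 people, non-crossing handshake pairings are non-crossing perfect matchings on a circle, counted by C_14.

14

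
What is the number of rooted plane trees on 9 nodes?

1430

A rooted plane tree on 9 nodes has 8 edges, and such trees are counted by C_8.
C_8 = C_7 · 2(2·7+1)/(7+2) = 429 · 30/9 = 1430.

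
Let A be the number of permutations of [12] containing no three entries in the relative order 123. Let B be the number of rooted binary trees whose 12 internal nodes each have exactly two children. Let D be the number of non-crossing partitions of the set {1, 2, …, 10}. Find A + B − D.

Permutations of [n] avoiding any single length-3 pattern are counted by C_n; here n = 12. So A = C_12 = 208012.
The number of full binary trees on 12 internal nodes is the Catalan number C_12. So B = C_12 = 208012.
Non-crossing partitions of an n-element set are counted by C_n; here n = 10. So D = C_10 = 16796.
A + B − D = 208012 + 208012 − 16796 = 399228.

399228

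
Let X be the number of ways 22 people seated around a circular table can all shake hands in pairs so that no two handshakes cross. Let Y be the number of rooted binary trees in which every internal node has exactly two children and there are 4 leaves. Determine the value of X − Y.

58781

With 22 = 2·11 people, non-crossing handshake pairings are non-crossing perfect matchings on a circle, counted by C_11. So X = C_11 = 58786.
A full binary tree with L leaves has L−1 internal nodes and is counted by C_{L−1}; L = 4 gives C_3. So Y = C_3 = 5.
X − Y = 58786 − 5 = 58781.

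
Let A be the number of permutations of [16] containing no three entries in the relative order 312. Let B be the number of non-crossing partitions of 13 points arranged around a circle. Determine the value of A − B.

For any fixed pattern of length 3, the pattern-avoiding permutations of [16] number C_16. So A = C_16 = 35357670.
Non-crossing partitions of an n-element set are counted by C_n; here n = 13. So B = C_13 = 742900.
A − B = 35357670 − 742900 = 34614770.

34614770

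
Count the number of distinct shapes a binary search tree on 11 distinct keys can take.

Binary trees (left/right distinguished) on n nodes are counted by C_n; here n = 11.
C_11 = 58786.

58786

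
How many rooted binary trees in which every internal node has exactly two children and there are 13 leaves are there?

Full binary trees with 13 leaves have 13−1 = 12 internal nodes, so there are C_12 of them.
C_12 = C(24,12)/13 = 2704156/13 = 208012.

208012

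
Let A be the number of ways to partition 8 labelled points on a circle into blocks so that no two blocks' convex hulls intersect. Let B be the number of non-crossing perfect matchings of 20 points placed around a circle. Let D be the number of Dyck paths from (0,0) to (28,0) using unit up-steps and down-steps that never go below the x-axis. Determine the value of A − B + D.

2659074

Non-crossing partitions of an n-element set are counted by C_n; here n = 8. So A = C_8 = 1430.
Pairing 20 circle points by 10 non-crossing chords gives C_10 matchings. So B = C_10 = 16796.
A Dyck path with 14 up-steps and 14 down-steps has semilength 14, so there are C_14 of them. So D = C_14 = 2674440.
A − B + D = 1430 − 16796 + 2674440 = 2659074.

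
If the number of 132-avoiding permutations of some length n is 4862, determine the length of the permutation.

9

Permutations of [n] avoiding a fixed length-3 pattern are counted by C_n. Since C_9 = 4862, the index is 9.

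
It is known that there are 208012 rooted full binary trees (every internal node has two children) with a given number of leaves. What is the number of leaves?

Full binary trees with L leaves are counted by C_{L−1}. The Catalan number equal to 208012 is C_12.
So the index is 12, and the number of leaves is 12 + 1 = 13.

13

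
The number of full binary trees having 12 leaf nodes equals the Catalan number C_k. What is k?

11

Full binary trees with 12 leaves have 12−1 = 11 internal nodes, so there are C_11 of them.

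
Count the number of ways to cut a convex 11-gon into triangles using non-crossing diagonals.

4862

The number of triangulations of an 11-gon is the Catalan number C_9 (index = sides − 2).
C_9 = C_8 · 2(2·8+1)/(8+2) = 1430 · 34/10 = 4862.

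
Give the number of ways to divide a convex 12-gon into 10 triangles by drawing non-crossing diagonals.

16796

A convex 12-gon is triangulated into 10 triangles, and the number of such triangulations is the Catalan number C_{12−2} = C_10.
C_10 = C(20,10)/11 = 184756/11 = 16796.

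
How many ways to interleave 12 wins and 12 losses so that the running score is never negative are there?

Reading a vote for the leader as '(' and for the other as ')' turns such a sequence into a balanced string of 12 pairs, so the count is C_12.
C_12 = C_11 · 2(2·11+1)/(11+2) = 58786 · 46/13 = 208012.

208012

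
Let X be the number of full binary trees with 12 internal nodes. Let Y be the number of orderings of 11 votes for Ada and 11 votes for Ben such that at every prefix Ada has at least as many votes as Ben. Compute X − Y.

The number of full binary trees on 12 internal nodes is the Catalan number C_12. So X = C_12 = 208012.
Reading a vote for the leader as '(' and for the other as ')' turns such a sequence into a balanced string of 11 pairs, so the count is C_11. So Y = C_11 = 58786.
X − Y = 208012 − 58786 = 149226.

149226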